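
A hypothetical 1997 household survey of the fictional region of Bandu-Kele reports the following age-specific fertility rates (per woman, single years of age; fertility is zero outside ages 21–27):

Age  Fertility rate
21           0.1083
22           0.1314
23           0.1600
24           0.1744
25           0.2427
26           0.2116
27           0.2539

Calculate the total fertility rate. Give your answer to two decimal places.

Sum of ASFRs = 0.1083 + 0.1314 + 0.1600 + 0.1744 + 0.2427 + 0.2116 + 0.2539 = 1.2823
TFR = 1.2823

1.28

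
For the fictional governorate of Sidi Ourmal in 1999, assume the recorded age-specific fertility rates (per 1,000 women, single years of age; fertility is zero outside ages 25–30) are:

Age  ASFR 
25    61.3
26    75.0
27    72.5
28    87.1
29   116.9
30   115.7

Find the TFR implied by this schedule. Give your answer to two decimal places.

Sum of ASFRs = 61.3 + 75.0 + 72.5 + 87.1 + 116.9 + 115.7 = 528.5
TFR = 528.5 / 1000 = 0.5285

0.53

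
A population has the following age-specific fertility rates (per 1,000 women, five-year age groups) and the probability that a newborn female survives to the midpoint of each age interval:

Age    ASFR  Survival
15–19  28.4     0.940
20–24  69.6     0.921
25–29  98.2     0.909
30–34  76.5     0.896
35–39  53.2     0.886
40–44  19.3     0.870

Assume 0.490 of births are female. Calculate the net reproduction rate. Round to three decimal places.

Proportion female at birth = 0.490.
Weighting each age-specific rate by interval width and survival:
  15–19: 5 × 28.4/1000 × 0.940 = 0.13348
  20–24: 5 × 69.6/1000 × 0.921 = 0.32051
  25–29: 5 × 98.2/1000 × 0.909 = 0.44632
  30–34: 5 × 76.5/1000 × 0.896 = 0.34272
  35–39: 5 × 53.2/1000 × 0.886 = 0.23568
  40–44: 5 × 19.3/1000 × 0.870 = 0.08396
Sum = 1.56267
NRR = 0.490 × 1.56267 = 0.76571
NRR < 1, so the cohort does not fully replace itself.

0.766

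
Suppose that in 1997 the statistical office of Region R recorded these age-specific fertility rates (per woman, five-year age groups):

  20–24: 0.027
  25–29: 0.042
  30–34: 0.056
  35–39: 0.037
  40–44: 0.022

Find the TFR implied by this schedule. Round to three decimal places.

0.920

Sum of ASFRs = 0.027 + 0.042 + 0.056 + 0.037 + 0.022 = 0.184
TFR = 5 × 0.184 = 0.92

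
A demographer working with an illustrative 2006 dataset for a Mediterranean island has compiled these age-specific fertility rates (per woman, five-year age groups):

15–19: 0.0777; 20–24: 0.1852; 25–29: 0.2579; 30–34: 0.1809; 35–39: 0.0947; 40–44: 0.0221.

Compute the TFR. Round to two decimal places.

4.09

Sum of ASFRs = 0.0777 + 0.1852 + 0.2579 + 0.1809 + 0.0947 + 0.0221 = 0.8185
TFR = 5 × 0.8185 = 4.0925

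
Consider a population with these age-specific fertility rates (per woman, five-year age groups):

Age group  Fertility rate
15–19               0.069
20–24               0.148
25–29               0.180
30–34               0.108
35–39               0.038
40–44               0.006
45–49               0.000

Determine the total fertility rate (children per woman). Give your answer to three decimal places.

2.745

Sum of ASFRs = 0.069 + 0.148 + 0.180 + 0.108 + 0.038 + 0.006 + 0.000 = 0.549
TFR = 5 × 0.549 = 2.745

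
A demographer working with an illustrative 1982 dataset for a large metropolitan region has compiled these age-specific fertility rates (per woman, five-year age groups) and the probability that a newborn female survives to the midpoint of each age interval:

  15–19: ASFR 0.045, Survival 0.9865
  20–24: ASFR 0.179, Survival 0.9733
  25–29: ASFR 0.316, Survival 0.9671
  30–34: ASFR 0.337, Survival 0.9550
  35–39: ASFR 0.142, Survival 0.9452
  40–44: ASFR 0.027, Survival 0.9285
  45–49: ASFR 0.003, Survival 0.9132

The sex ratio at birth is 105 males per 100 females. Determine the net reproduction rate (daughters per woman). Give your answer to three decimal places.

Proportion female at birth = 100 / (100 + 105) = 0.48780.
Each age group contributes 5 × ASFR × survival:
  15–19: 5 × 0.045 × 0.9865 = 0.22196
  20–24: 5 × 0.179 × 0.9733 = 0.87110
  25–29: 5 × 0.316 × 0.9671 = 1.52802
  30–34: 5 × 0.337 × 0.9550 = 1.60918
  35–39: 5 × 0.142 × 0.9452 = 0.67109
  40–44: 5 × 0.027 × 0.9285 = 0.12535
  45–49: 5 × 0.003 × 0.9132 = 0.01370
Sum = 5.04040
NRR = 0.48780 × 5.04040 = 2.45871
An NRR exceeding 1 indicates intrinsic growth under these rates.

2.459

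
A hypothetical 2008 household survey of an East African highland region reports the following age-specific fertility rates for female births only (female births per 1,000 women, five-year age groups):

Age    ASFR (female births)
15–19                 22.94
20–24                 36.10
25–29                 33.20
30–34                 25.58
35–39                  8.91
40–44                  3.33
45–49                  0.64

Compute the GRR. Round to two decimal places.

0.65

Sum of female ASFRs = 22.94 + 36.10 + 33.20 + 25.58 + 8.91 + 3.33 + 0.64 = 130.70
GRR = 5 × 130.70 / 1000 = 0.6535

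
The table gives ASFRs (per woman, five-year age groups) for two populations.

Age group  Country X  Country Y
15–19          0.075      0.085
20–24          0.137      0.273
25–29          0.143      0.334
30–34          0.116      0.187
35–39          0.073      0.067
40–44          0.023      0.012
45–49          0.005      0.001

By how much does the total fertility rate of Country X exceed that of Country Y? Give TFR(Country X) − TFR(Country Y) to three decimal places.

-1.935

Country X:
  Sum of ASFRs = 0.075 + 0.137 + 0.143 + 0.116 + 0.073 + 0.023 + 0.005 = 0.572
  TFR = 5 × 0.572 = 2.86
Country Y:
  Sum of ASFRs = 0.085 + 0.273 + 0.334 + 0.187 + 0.067 + 0.012 + 0.001 = 0.959
  TFR = 5 × 0.959 = 4.795
Difference = 2.86 − 4.795 = -1.935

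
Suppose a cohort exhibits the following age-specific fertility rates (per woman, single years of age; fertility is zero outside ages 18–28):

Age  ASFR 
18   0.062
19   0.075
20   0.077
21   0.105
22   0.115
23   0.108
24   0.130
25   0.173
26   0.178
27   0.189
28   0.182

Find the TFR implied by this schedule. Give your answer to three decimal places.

Sum of ASFRs = 0.062 + 0.075 + 0.077 + 0.105 + 0.115 + 0.108 + 0.130 + 0.173 + 0.178 + 0.189 + 0.182 = 1.394
TFR = 1.394

1.394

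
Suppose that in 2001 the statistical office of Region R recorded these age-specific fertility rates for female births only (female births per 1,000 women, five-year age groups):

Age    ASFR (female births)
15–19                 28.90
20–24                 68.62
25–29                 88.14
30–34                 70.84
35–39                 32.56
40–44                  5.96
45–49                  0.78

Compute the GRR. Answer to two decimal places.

1.48

Sum of female ASFRs = 28.90 + 68.62 + 88.14 + 70.84 + 32.56 + 5.96 + 0.78 = 295.80
GRR = 5 × 295.80 / 1000 = 1.479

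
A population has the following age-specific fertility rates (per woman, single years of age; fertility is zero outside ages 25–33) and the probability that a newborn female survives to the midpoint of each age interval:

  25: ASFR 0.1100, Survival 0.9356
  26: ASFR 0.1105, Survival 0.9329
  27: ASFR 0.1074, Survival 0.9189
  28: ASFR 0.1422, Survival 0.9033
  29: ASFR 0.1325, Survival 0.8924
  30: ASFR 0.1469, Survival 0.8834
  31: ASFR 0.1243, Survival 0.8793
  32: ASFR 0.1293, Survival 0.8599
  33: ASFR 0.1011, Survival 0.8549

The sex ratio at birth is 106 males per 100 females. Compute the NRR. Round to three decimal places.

0.480

Proportion female at birth = 100 / (100 + 106) = 0.48544.
Each age group contributes 1 × ASFR × survival:
  25: 1 × 0.1100 × 0.9356 = 0.10292
  26: 1 × 0.1105 × 0.9329 = 0.10309
  27: 1 × 0.1074 × 0.9189 = 0.09869
  28: 1 × 0.1422 × 0.9033 = 0.12845
  29: 1 × 0.1325 × 0.8924 = 0.11824
  30: 1 × 0.1469 × 0.8834 = 0.12977
  31: 1 × 0.1243 × 0.8793 = 0.10930
  32: 1 × 0.1293 × 0.8599 = 0.11119
  33: 1 × 0.1011 × 0.8549 = 0.08643
Sum = 0.98808
NRR = 0.48544 × 0.98808 = 0.47965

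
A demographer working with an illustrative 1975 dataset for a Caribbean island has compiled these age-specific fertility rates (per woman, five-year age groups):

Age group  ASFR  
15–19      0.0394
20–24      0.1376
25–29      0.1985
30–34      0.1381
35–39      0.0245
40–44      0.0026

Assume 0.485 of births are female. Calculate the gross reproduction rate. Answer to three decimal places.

Proportion female at birth = 0.485.
Sum of ASFRs = 0.0394 + 0.1376 + 0.1985 + 0.1381 + 0.0245 + 0.0026 = 0.5407
TFR = 5 × 0.5407 = 2.7035
GRR = 0.485 × 2.7035 = 1.31120

1.311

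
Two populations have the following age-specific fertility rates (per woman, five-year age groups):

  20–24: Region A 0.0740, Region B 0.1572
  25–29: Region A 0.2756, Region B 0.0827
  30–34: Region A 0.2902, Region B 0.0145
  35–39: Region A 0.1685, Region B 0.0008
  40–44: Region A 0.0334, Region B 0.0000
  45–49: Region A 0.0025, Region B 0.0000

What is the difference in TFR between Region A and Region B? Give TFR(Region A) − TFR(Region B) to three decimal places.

Region A:
  Sum of ASFRs = 0.0740 + 0.2756 + 0.2902 + 0.1685 + 0.0334 + 0.0025 = 0.8442
  TFR = 5 × 0.8442 = 4.221
Region B:
  Sum of ASFRs = 0.1572 + 0.0827 + 0.0145 + 0.0008 + 0.0000 + 0.0000 = 0.2552
  TFR = 5 × 0.2552 = 1.276
Difference = 4.221 − 1.276 = 2.945

2.945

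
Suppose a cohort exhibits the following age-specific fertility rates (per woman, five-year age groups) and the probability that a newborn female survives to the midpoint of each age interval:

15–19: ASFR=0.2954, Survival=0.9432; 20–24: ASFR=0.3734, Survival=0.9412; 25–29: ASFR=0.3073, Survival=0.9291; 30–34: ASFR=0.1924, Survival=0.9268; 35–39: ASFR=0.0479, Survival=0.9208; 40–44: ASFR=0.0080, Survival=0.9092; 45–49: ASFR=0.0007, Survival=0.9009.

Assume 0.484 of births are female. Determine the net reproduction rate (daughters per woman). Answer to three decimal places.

2.773

Proportion female at birth = 0.484.
Survival-weighted fertility by age (5·fₓ·Sₓ):
  15–19: 5 × 0.2954 × 0.9432 = 1.39311
  20–24: 5 × 0.3734 × 0.9412 = 1.75722
  25–29: 5 × 0.3073 × 0.9291 = 1.42756
  30–34: 5 × 0.1924 × 0.9268 = 0.89158
  35–39: 5 × 0.0479 × 0.9208 = 0.22053
  40–44: 5 × 0.0080 × 0.9092 = 0.03637
  45–49: 5 × 0.0007 × 0.9009 = 0.00315
Sum = 5.72952
NRR = 0.484 × 5.72952 = 2.77309
An NRR exceeding 1 indicates intrinsic growth under these rates.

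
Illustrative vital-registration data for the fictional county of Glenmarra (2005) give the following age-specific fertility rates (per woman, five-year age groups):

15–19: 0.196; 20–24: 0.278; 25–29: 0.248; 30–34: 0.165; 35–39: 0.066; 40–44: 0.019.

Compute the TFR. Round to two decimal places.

4.86

Sum of ASFRs = 0.196 + 0.278 + 0.248 + 0.165 + 0.066 + 0.019 = 0.972
TFR = 5 × 0.972 = 4.86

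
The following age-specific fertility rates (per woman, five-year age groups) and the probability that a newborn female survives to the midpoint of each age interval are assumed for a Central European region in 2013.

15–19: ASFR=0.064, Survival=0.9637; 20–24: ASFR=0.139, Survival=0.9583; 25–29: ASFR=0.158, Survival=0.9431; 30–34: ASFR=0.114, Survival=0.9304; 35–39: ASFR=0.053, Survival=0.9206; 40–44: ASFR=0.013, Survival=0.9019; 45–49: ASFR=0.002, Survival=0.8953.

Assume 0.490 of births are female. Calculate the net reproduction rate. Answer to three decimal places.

Proportion female at birth = 0.490.
Per-age-group product (5 × ASFR × survival probability):
  15–19: 5 × 0.064 × 0.9637 = 0.30838
  20–24: 5 × 0.139 × 0.9583 = 0.66602
  25–29: 5 × 0.158 × 0.9431 = 0.74505
  30–34: 5 × 0.114 × 0.9304 = 0.53033
  35–39: 5 × 0.053 × 0.9206 = 0.24396
  40–44: 5 × 0.013 × 0.9019 = 0.05862
  45–49: 5 × 0.002 × 0.8953 = 0.00895
Sum = 2.56131
NRR = 0.490 × 2.56131 = 1.25504
An NRR exceeding 1 indicates intrinsic growth under these rates.

1.255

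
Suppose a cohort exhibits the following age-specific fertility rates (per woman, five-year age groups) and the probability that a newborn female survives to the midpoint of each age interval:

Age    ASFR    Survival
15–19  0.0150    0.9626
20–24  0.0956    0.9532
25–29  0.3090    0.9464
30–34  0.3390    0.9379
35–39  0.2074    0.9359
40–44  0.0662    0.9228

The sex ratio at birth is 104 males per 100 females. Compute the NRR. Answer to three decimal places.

2.380

Proportion female at birth = 100 / (100 + 104) = 0.49020.
Weighting each age-specific rate by interval width and survival:
  15–19: 5 × 0.0150 × 0.9626 = 0.07220
  20–24: 5 × 0.0956 × 0.9532 = 0.45563
  25–29: 5 × 0.3090 × 0.9464 = 1.46219
  30–34: 5 × 0.3390 × 0.9379 = 1.58974
  35–39: 5 × 0.2074 × 0.9359 = 0.97053
  40–44: 5 × 0.0662 × 0.9228 = 0.30545
Sum = 4.85574
NRR = 0.49020 × 4.85574 = 2.38028
An NRR exceeding 1 indicates intrinsic growth under these rates.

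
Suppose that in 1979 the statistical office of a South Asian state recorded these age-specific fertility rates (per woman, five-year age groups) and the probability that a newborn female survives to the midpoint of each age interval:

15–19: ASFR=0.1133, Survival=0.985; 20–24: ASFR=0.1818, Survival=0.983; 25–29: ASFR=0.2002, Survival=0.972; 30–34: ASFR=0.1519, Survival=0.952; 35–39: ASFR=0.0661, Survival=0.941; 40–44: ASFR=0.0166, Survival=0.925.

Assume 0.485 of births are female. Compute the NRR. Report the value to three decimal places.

1.715

Proportion female at birth = 0.485.
Each age group contributes 5 × ASFR × survival:
  15–19: 5 × 0.1133 × 0.985 = 0.55800
  20–24: 5 × 0.1818 × 0.983 = 0.89355
  25–29: 5 × 0.2002 × 0.972 = 0.97297
  30–34: 5 × 0.1519 × 0.952 = 0.72304
  35–39: 5 × 0.0661 × 0.941 = 0.31100
  40–44: 5 × 0.0166 × 0.925 = 0.07678
Sum = 3.53534
NRR = 0.485 × 3.53534 = 1.71464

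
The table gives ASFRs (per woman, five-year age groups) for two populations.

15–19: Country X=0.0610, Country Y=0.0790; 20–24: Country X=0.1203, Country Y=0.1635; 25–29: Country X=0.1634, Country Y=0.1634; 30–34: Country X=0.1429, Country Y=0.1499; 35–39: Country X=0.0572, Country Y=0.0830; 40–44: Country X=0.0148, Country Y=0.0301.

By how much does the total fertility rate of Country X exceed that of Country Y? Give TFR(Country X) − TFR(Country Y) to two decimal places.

Country X:
  Sum of ASFRs = 0.0610 + 0.1203 + 0.1634 + 0.1429 + 0.0572 + 0.0148 = 0.5596
  TFR = 5 × 0.5596 = 2.798
Country Y:
  Sum of ASFRs = 0.0790 + 0.1635 + 0.1634 + 0.1499 + 0.0830 + 0.0301 = 0.6689
  TFR = 5 × 0.6689 = 3.3445
Difference = 2.798 − 3.3445 = -0.5465

-0.55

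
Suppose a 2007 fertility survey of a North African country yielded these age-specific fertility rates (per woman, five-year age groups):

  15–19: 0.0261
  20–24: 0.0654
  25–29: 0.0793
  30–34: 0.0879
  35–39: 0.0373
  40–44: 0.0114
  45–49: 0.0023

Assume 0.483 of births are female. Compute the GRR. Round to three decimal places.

0.748

Proportion female at birth = 0.483.
Sum of ASFRs = 0.0261 + 0.0654 + 0.0793 + 0.0879 + 0.0373 + 0.0114 + 0.0023 = 0.3097
TFR = 5 × 0.3097 = 1.5485
GRR = 0.483 × 1.5485 = 0.74793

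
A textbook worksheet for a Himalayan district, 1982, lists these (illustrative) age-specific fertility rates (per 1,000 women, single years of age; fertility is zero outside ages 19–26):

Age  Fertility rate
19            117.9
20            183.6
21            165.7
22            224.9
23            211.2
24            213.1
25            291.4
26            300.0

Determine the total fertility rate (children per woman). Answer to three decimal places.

1.708

Sum of ASFRs = 117.9 + 183.6 + 165.7 + 224.9 + 211.2 + 213.1 + 291.4 + 300.0 = 1707.8
TFR = 1707.8 / 1000 = 1.7078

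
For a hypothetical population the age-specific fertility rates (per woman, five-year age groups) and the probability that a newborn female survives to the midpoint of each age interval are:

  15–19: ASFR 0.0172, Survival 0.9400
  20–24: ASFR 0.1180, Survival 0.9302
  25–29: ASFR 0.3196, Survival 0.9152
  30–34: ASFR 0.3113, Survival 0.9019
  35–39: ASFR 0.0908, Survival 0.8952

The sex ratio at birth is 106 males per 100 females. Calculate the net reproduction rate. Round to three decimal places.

1.894

Proportion female at birth = 100 / (100 + 106) = 0.48544.
Survival-weighted fertility by age (5·fₓ·Sₓ):
  15–19: 5 × 0.0172 × 0.9400 = 0.08084
  20–24: 5 × 0.1180 × 0.9302 = 0.54882
  25–29: 5 × 0.3196 × 0.9152 = 1.46249
  30–34: 5 × 0.3113 × 0.9019 = 1.40381
  35–39: 5 × 0.0908 × 0.8952 = 0.40642
Sum = 3.90238
NRR = 0.48544 × 3.90238 = 1.89437
An NRR exceeding 1 indicates intrinsic growth under these rates.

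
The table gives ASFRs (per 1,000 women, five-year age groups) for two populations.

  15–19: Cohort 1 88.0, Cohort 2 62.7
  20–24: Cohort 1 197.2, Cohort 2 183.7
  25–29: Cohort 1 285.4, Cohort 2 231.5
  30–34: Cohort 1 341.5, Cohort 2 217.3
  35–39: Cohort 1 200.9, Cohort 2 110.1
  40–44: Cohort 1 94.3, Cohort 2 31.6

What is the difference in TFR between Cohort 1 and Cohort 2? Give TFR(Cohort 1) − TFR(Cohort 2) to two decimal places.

1.85

Cohort 1:
  Sum of ASFRs = 88.0 + 197.2 + 285.4 + 341.5 + 200.9 + 94.3 = 1207.3
  TFR = 5 × 1207.3 / 1000 = 6.0365
Cohort 2:
  Sum of ASFRs = 62.7 + 183.7 + 231.5 + 217.3 + 110.1 + 31.6 = 836.9
  TFR = 5 × 836.9 / 1000 = 4.1845
Difference = 6.0365 − 4.1845 = 1.852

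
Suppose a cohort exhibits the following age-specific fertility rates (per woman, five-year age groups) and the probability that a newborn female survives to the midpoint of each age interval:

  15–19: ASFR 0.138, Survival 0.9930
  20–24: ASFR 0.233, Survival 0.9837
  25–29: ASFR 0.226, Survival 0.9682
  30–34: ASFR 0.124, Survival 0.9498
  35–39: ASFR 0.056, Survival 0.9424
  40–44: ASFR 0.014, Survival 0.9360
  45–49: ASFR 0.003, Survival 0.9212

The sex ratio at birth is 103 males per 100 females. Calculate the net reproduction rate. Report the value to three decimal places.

1.900

Proportion female at birth = 100 / (100 + 103) = 0.49261.
Per-age-group product (5 × ASFR × survival probability):
  15–19: 5 × 0.138 × 0.9930 = 0.68517
  20–24: 5 × 0.233 × 0.9837 = 1.14601
  25–29: 5 × 0.226 × 0.9682 = 1.09407
  30–34: 5 × 0.124 × 0.9498 = 0.58888
  35–39: 5 × 0.056 × 0.9424 = 0.26387
  40–44: 5 × 0.014 × 0.9360 = 0.06552
  45–49: 5 × 0.003 × 0.9212 = 0.01382
Sum = 3.85734
NRR = 0.49261 × 3.85734 = 1.90016
NRR > 1, so each generation more than replaces itself.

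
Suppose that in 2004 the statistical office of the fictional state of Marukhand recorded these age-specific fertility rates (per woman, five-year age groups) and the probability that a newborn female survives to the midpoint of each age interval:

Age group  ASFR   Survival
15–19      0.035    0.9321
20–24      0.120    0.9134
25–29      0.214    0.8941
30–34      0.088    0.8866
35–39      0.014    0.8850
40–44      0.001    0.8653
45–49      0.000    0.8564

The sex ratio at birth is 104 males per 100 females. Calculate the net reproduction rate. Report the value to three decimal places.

Proportion female at birth = 100 / (100 + 104) = 0.49020.
Survival-weighted fertility by age (5·fₓ·Sₓ):
  15–19: 5 × 0.035 × 0.9321 = 0.16312
  20–24: 5 × 0.120 × 0.9134 = 0.54804
  25–29: 5 × 0.214 × 0.8941 = 0.95669
  30–34: 5 × 0.088 × 0.8866 = 0.39010
  35–39: 5 × 0.014 × 0.8850 = 0.06195
  40–44: 5 × 0.001 × 0.8653 = 0.00433
  45–49: 5 × 0.000 × 0.8564 = 0.00000
Sum = 2.12423
NRR = 0.49020 × 2.12423 = 1.04130

1.041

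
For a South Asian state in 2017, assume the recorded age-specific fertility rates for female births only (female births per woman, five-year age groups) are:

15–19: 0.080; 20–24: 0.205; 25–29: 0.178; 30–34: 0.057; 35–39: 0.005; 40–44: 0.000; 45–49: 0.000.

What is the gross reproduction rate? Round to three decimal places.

Sum of female ASFRs = 0.080 + 0.205 + 0.178 + 0.057 + 0.005 + 0.000 + 0.000 = 0.525
GRR = 5 × 0.525 = 2.625

2.625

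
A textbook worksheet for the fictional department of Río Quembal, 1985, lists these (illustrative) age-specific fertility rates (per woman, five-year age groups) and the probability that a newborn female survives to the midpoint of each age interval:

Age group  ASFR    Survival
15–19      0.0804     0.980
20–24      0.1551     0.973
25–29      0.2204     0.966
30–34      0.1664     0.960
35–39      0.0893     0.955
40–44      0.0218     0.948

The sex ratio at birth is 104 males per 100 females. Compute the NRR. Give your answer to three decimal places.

1.736

Proportion female at birth = 100 / (100 + 104) = 0.49020.
Each age group contributes 5 × ASFR × survival:
  15–19: 5 × 0.0804 × 0.980 = 0.39396
  20–24: 5 × 0.1551 × 0.973 = 0.75456
  25–29: 5 × 0.2204 × 0.966 = 1.06453
  30–34: 5 × 0.1664 × 0.960 = 0.79872
  35–39: 5 × 0.0893 × 0.955 = 0.42641
  40–44: 5 × 0.0218 × 0.948 = 0.10333
Sum = 3.54151
NRR = 0.49020 × 3.54151 = 1.73605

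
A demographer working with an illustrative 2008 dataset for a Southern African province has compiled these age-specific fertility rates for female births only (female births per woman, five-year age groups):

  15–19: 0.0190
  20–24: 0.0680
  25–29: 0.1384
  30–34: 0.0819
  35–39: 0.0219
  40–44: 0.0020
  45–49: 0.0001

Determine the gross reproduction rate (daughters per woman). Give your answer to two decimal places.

1.66

Sum of female ASFRs = 0.0190 + 0.0680 + 0.1384 + 0.0819 + 0.0219 + 0.0020 + 0.0001 = 0.3313
GRR = 5 × 0.3313 = 1.6565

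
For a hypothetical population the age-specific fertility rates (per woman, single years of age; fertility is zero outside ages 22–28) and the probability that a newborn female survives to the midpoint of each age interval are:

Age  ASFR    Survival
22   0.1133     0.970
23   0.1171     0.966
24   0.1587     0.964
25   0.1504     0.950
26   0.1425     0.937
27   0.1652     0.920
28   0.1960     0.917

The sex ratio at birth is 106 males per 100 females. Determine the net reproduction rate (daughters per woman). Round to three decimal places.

Proportion female at birth = 100 / (100 + 106) = 0.48544.
Each age group contributes 1 × ASFR × survival:
  22: 1 × 0.1133 × 0.970 = 0.10990
  23: 1 × 0.1171 × 0.966 = 0.11312
  24: 1 × 0.1587 × 0.964 = 0.15299
  25: 1 × 0.1504 × 0.950 = 0.14288
  26: 1 × 0.1425 × 0.937 = 0.13352
  27: 1 × 0.1652 × 0.920 = 0.15198
  28: 1 × 0.1960 × 0.917 = 0.17973
Sum = 0.98412
NRR = 0.48544 × 0.98412 = 0.47773
An NRR under 1 implies long-run decline under these rates.

0.478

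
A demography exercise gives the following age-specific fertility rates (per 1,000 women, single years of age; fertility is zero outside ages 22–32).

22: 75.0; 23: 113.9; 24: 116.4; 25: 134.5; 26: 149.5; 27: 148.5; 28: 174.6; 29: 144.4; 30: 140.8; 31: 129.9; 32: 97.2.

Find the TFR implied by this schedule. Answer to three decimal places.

Sum of ASFRs = 75.0 + 113.9 + 116.4 + 134.5 + 149.5 + 148.5 + 174.6 + 144.4 + 140.8 + 129.9 + 97.2 = 1424.7
TFR = 1424.7 / 1000 = 1.4247

1.425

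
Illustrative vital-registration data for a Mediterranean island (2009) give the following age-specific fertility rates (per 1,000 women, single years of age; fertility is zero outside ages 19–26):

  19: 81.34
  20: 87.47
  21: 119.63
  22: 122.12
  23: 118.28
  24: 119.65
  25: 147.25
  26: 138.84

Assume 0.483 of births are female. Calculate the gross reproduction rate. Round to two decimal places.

0.45

Proportion female at birth = 0.483.
Sum of ASFRs = 81.34 + 87.47 + 119.63 + 122.12 + 118.28 + 119.65 + 147.25 + 138.84 = 934.58
TFR = 934.58 / 1000 = 0.93458
GRR = 0.483 × 0.93458 = 0.45140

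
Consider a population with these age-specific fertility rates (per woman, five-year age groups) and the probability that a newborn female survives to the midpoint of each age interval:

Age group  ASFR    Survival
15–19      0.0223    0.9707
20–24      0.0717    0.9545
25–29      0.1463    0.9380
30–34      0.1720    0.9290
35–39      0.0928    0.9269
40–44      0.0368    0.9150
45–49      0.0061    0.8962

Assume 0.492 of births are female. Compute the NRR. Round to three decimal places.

1.260

Proportion female at birth = 0.492.
Weighting each age-specific rate by interval width and survival:
  15–19: 5 × 0.0223 × 0.9707 = 0.10823
  20–24: 5 × 0.0717 × 0.9545 = 0.34219
  25–29: 5 × 0.1463 × 0.9380 = 0.68615
  30–34: 5 × 0.1720 × 0.9290 = 0.79894
  35–39: 5 × 0.0928 × 0.9269 = 0.43008
  40–44: 5 × 0.0368 × 0.9150 = 0.16836
  45–49: 5 × 0.0061 × 0.8962 = 0.02733
Sum = 2.56128
NRR = 0.492 × 2.56128 = 1.26015
NRR > 1, so each generation more than replaces itself.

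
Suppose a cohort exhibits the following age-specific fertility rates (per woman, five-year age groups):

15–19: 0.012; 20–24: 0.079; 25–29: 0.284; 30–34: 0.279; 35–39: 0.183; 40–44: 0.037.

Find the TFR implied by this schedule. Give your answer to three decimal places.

4.370

Sum of ASFRs = 0.012 + 0.079 + 0.284 + 0.279 + 0.183 + 0.037 = 0.874
TFR = 5 × 0.874 = 4.37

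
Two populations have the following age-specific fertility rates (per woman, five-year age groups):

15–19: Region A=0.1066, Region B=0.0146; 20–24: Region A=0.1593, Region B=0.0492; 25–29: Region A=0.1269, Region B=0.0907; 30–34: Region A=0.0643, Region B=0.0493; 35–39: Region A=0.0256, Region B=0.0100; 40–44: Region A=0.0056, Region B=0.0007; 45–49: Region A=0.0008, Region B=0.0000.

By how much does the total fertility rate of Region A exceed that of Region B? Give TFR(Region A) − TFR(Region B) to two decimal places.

Region A:
  Sum of ASFRs = 0.1066 + 0.1593 + 0.1269 + 0.0643 + 0.0256 + 0.0056 + 0.0008 = 0.4891
  TFR = 5 × 0.4891 = 2.4455
Region B:
  Sum of ASFRs = 0.0146 + 0.0492 + 0.0907 + 0.0493 + 0.0100 + 0.0007 + 0.0000 = 0.2145
  TFR = 5 × 0.2145 = 1.0725
Difference = 2.4455 − 1.0725 = 1.373

1.37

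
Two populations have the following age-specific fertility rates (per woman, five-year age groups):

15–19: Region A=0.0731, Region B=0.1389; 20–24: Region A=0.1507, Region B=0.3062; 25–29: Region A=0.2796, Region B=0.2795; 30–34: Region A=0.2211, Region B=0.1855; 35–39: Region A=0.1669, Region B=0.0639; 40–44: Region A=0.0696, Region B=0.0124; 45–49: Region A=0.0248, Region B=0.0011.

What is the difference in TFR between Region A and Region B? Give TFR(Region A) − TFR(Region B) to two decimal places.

-0.01

Region A:
  Sum of ASFRs = 0.0731 + 0.1507 + 0.2796 + 0.2211 + 0.1669 + 0.0696 + 0.0248 = 0.9858
  TFR = 5 × 0.9858 = 4.929
Region B:
  Sum of ASFRs = 0.1389 + 0.3062 + 0.2795 + 0.1855 + 0.0639 + 0.0124 + 0.0011 = 0.9875
  TFR = 5 × 0.9875 = 4.9375
Difference = 4.929 − 4.9375 = -0.0085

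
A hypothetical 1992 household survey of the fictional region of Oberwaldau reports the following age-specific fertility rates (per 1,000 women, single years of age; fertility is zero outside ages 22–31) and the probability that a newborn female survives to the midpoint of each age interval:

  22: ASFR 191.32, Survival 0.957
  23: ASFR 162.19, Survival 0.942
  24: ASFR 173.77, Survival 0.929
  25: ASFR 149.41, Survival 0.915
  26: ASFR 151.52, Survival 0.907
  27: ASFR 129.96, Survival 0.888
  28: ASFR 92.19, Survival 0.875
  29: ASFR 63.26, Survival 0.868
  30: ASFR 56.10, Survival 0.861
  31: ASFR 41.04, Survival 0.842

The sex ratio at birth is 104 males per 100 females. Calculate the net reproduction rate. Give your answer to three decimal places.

0.542

Proportion female at birth = 100 / (100 + 104) = 0.49020.
Survival-weighted fertility by age (1·fₓ·Sₓ):
  22: 1 × 191.32/1000 × 0.957 = 0.18309
  23: 1 × 162.19/1000 × 0.942 = 0.15278
  24: 1 × 173.77/1000 × 0.929 = 0.16143
  25: 1 × 149.41/1000 × 0.915 = 0.13671
  26: 1 × 151.52/1000 × 0.907 = 0.13743
  27: 1 × 129.96/1000 × 0.888 = 0.11540
  28: 1 × 92.19/1000 × 0.875 = 0.08067
  29: 1 × 63.26/1000 × 0.868 = 0.05491
  30: 1 × 56.10/1000 × 0.861 = 0.04830
  31: 1 × 41.04/1000 × 0.842 = 0.03456
Sum = 1.10528
NRR = 0.49020 × 1.10528 = 0.54181
NRR < 1, so the cohort does not fully replace itself.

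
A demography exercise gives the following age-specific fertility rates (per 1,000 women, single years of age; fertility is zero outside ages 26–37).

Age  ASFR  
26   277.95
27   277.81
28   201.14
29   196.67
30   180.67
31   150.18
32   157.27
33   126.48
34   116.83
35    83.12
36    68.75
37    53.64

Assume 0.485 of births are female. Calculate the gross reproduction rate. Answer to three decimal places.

0.917

Proportion female at birth = 0.485.
Sum of ASFRs = 277.95 + 277.81 + 201.14 + 196.67 + 180.67 + 150.18 + 157.27 + 126.48 + 116.83 + 83.12 + 68.75 + 53.64 = 1890.51
TFR = 1890.51 / 1000 = 1.89051
GRR = 0.485 × 1.89051 = 0.91690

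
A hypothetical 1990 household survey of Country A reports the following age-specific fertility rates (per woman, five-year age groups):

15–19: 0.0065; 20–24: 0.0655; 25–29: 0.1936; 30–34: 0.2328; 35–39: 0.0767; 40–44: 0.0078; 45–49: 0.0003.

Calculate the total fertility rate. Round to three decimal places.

Sum of ASFRs = 0.0065 + 0.0655 + 0.1936 + 0.2328 + 0.0767 + 0.0078 + 0.0003 = 0.5832
TFR = 5 × 0.5832 = 2.916

2.916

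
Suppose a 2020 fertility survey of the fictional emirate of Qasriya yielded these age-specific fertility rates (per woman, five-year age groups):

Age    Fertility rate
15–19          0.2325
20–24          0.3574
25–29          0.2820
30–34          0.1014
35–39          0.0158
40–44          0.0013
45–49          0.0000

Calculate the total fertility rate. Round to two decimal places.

Sum of ASFRs = 0.2325 + 0.3574 + 0.2820 + 0.1014 + 0.0158 + 0.0013 + 0.0000 = 0.9904
TFR = 5 × 0.9904 = 4.952

4.95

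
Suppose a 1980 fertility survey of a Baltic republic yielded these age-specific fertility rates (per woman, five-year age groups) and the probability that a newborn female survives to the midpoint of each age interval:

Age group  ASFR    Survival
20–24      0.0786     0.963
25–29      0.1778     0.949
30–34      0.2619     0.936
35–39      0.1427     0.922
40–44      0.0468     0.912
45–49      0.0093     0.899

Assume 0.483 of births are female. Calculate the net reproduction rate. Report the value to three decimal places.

1.623

Proportion female at birth = 0.483.
Weighting each age-specific rate by interval width and survival:
  20–24: 5 × 0.0786 × 0.963 = 0.37846
  25–29: 5 × 0.1778 × 0.949 = 0.84366
  30–34: 5 × 0.2619 × 0.936 = 1.22569
  35–39: 5 × 0.1427 × 0.922 = 0.65785
  40–44: 5 × 0.0468 × 0.912 = 0.21341
  45–49: 5 × 0.0093 × 0.899 = 0.04180
Sum = 3.36087
NRR = 0.483 × 3.36087 = 1.62330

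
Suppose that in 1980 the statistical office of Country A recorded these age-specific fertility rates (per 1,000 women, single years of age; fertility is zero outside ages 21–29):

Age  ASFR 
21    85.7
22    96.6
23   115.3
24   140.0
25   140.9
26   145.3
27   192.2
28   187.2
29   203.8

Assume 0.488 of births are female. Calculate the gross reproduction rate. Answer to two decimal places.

0.64

Proportion female at birth = 0.488.
Sum of ASFRs = 85.7 + 96.6 + 115.3 + 140.0 + 140.9 + 145.3 + 192.2 + 187.2 + 203.8 = 1307.0
TFR = 1307.0 / 1000 = 1.307
GRR = 0.488 × 1.307 = 0.63782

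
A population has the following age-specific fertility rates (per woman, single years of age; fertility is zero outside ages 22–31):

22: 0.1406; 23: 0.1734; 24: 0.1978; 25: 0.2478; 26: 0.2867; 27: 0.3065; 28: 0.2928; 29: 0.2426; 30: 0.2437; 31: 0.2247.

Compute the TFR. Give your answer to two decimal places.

2.36

Sum of ASFRs = 0.1406 + 0.1734 + 0.1978 + 0.2478 + 0.2867 + 0.3065 + 0.2928 + 0.2426 + 0.2437 + 0.2247 = 2.3566
TFR = 2.3566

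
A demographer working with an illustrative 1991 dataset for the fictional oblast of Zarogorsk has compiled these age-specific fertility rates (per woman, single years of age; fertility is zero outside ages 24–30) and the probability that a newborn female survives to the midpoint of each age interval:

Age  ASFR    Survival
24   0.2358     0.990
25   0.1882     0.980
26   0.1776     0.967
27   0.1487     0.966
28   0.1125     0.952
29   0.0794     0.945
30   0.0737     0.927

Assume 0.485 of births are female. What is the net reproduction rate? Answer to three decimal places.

0.477

Proportion female at birth = 0.485.
Survival-weighted fertility by age (1·fₓ·Sₓ):
  24: 1 × 0.2358 × 0.990 = 0.23344
  25: 1 × 0.1882 × 0.980 = 0.18444
  26: 1 × 0.1776 × 0.967 = 0.17174
  27: 1 × 0.1487 × 0.966 = 0.14364
  28: 1 × 0.1125 × 0.952 = 0.10710
  29: 1 × 0.0794 × 0.945 = 0.07503
  30: 1 × 0.0737 × 0.927 = 0.06832
Sum = 0.98371
NRR = 0.485 × 0.98371 = 0.47710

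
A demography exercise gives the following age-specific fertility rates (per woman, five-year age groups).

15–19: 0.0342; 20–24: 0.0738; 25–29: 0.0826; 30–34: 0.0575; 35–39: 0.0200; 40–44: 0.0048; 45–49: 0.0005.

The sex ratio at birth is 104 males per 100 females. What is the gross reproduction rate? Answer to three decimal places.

Proportion female at birth = 100 / (100 + 104) = 0.49020.
Sum of ASFRs = 0.0342 + 0.0738 + 0.0826 + 0.0575 + 0.0200 + 0.0048 + 0.0005 = 0.2734
TFR = 5 × 0.2734 = 1.367
GRR = 0.49020 × 1.367 = 0.67010

0.670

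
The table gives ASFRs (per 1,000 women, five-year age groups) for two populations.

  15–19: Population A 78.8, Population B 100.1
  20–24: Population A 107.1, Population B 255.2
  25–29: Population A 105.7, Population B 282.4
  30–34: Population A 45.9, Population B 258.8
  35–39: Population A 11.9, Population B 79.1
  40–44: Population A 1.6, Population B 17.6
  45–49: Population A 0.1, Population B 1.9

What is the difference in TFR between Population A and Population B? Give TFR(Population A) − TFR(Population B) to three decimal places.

Population A:
  Sum of ASFRs = 78.8 + 107.1 + 105.7 + 45.9 + 11.9 + 1.6 + 0.1 = 351.1
  TFR = 5 × 351.1 / 1000 = 1.7555
Population B:
  Sum of ASFRs = 100.1 + 255.2 + 282.4 + 258.8 + 79.1 + 17.6 + 1.9 = 995.1
  TFR = 5 × 995.1 / 1000 = 4.9755
Difference = 1.7555 − 4.9755 = -3.22

-3.220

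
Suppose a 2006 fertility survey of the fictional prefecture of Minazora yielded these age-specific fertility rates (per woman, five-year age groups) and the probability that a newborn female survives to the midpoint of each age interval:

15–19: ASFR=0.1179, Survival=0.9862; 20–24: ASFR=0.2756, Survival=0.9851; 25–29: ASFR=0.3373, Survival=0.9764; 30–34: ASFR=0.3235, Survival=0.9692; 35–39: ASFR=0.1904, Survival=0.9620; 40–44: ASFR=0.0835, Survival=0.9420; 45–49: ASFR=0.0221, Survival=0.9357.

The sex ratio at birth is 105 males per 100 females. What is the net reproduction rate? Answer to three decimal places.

3.203

Proportion female at birth = 100 / (100 + 105) = 0.48780.
Survival-weighted fertility by age (5·fₓ·Sₓ):
  15–19: 5 × 0.1179 × 0.9862 = 0.58136
  20–24: 5 × 0.2756 × 0.9851 = 1.35747
  25–29: 5 × 0.3373 × 0.9764 = 1.64670
  30–34: 5 × 0.3235 × 0.9692 = 1.56768
  35–39: 5 × 0.1904 × 0.9620 = 0.91582
  40–44: 5 × 0.0835 × 0.9420 = 0.39329
  45–49: 5 × 0.0221 × 0.9357 = 0.10339
Sum = 6.56571
NRR = 0.48780 × 6.56571 = 3.20275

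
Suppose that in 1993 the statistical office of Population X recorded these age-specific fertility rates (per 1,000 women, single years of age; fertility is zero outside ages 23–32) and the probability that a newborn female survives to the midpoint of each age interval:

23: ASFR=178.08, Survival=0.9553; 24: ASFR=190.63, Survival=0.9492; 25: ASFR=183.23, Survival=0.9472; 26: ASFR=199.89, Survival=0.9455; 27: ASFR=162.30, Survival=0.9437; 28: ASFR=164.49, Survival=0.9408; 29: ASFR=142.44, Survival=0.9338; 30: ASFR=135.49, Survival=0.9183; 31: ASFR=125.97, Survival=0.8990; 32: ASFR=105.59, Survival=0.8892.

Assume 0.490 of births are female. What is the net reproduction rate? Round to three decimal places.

Proportion female at birth = 0.490.
Each age group contributes 1 × ASFR × survival:
  23: 1 × 178.08/1000 × 0.9553 = 0.17012
  24: 1 × 190.63/1000 × 0.9492 = 0.18095
  25: 1 × 183.23/1000 × 0.9472 = 0.17356
  26: 1 × 199.89/1000 × 0.9455 = 0.18900
  27: 1 × 162.30/1000 × 0.9437 = 0.15316
  28: 1 × 164.49/1000 × 0.9408 = 0.15475
  29: 1 × 142.44/1000 × 0.9338 = 0.13301
  30: 1 × 135.49/1000 × 0.9183 = 0.12442
  31: 1 × 125.97/1000 × 0.8990 = 0.11325
  32: 1 × 105.59/1000 × 0.8892 = 0.09389
Sum = 1.48611
NRR = 0.490 × 1.48611 = 0.72819

0.728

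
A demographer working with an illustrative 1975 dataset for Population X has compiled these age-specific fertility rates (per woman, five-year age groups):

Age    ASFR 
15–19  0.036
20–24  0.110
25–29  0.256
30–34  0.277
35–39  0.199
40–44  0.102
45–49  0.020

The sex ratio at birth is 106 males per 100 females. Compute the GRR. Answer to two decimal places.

Proportion female at birth = 100 / (100 + 106) = 0.48544.
Sum of ASFRs = 0.036 + 0.110 + 0.256 + 0.277 + 0.199 + 0.102 + 0.020 = 1.000
TFR = 5 × 1.000 = 5
GRR = 0.48544 × 5 = 2.42720

2.43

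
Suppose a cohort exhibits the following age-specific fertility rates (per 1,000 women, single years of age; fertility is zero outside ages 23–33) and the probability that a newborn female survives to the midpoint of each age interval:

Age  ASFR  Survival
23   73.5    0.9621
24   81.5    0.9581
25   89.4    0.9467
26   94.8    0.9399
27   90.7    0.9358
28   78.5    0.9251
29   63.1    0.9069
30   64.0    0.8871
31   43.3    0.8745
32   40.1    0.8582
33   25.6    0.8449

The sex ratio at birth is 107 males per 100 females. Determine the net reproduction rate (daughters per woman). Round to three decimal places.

0.332

Proportion female at birth = 100 / (100 + 107) = 0.48309.
Weighting each age-specific rate by interval width and survival:
  23: 1 × 73.5/1000 × 0.9621 = 0.07071
  24: 1 × 81.5/1000 × 0.9581 = 0.07809
  25: 1 × 89.4/1000 × 0.9467 = 0.08463
  26: 1 × 94.8/1000 × 0.9399 = 0.08910
  27: 1 × 90.7/1000 × 0.9358 = 0.08488
  28: 1 × 78.5/1000 × 0.9251 = 0.07262
  29: 1 × 63.1/1000 × 0.9069 = 0.05723
  30: 1 × 64.0/1000 × 0.8871 = 0.05677
  31: 1 × 43.3/1000 × 0.8745 = 0.03787
  32: 1 × 40.1/1000 × 0.8582 = 0.03441
  33: 1 × 25.6/1000 × 0.8449 = 0.02163
Sum = 0.68794
NRR = 0.48309 × 0.68794 = 0.33234
NRR < 1, so the cohort does not fully replace itself.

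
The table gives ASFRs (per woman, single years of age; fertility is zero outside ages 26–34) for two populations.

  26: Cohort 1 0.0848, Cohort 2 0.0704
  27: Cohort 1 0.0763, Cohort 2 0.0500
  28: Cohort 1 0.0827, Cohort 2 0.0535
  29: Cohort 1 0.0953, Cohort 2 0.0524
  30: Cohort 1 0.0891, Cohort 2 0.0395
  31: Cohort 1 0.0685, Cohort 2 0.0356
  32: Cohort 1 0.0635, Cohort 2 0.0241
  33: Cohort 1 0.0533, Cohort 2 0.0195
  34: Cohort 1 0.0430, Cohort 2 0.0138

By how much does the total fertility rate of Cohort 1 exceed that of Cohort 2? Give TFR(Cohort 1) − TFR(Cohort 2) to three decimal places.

0.298

Cohort 1:
  Sum of ASFRs = 0.0848 + 0.0763 + 0.0827 + 0.0953 + 0.0891 + 0.0685 + 0.0635 + 0.0533 + 0.0430 = 0.6565
  TFR = 0.6565
Cohort 2:
  Sum of ASFRs = 0.0704 + 0.0500 + 0.0535 + 0.0524 + 0.0395 + 0.0356 + 0.0241 + 0.0195 + 0.0138 = 0.3588
  TFR = 0.3588
Difference = 0.6565 − 0.3588 = 0.2977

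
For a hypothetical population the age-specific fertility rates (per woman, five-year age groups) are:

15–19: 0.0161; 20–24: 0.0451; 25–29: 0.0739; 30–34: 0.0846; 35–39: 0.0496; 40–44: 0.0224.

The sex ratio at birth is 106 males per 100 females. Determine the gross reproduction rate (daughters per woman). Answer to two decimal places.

Proportion female at birth = 100 / (100 + 106) = 0.48544.
Sum of ASFRs = 0.0161 + 0.0451 + 0.0739 + 0.0846 + 0.0496 + 0.0224 = 0.2917
TFR = 5 × 0.2917 = 1.4585
GRR = 0.48544 × 1.4585 = 0.70801

0.71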